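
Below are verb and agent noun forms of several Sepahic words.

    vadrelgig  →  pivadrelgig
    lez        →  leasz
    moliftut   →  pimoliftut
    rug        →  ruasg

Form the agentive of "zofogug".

pizofogug

vadrelgig and rug both end in -g yet inflect differently (pivadrelgig, ruasg), so the final letter is not what conditions the rule; the number of vowels is.
"zofogug" has 3 vowels. The stems with 3 vowels (moliftut → pimoliftut, vadrelgig → pivadrelgig) add the prefix pi-.
The other pattern: stems with 1 vowel insert -as- after the first vowel.
So zofogug → pizofogug.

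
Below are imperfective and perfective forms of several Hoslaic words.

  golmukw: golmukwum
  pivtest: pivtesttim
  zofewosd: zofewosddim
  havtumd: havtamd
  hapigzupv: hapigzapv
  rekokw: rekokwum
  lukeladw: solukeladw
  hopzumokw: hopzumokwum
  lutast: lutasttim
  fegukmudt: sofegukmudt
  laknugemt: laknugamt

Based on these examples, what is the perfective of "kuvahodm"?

sokuvahodm

"kuvahodm" has second-to-last letter 'd'. The stems whose second-to-last letter is 'd' (lukeladw → solukeladw, fegukmudt → sofegukmudt) add the prefix so-.
So kuvahodm → sokuvahodm.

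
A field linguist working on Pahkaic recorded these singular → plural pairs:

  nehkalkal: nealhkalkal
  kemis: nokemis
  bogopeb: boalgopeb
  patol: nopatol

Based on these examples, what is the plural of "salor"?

"salor" has 2 vowels. The stems with 2 vowels (patol → nopatol, kemis → nokemis) add the prefix no-.
So salor → nosalor.

nosalor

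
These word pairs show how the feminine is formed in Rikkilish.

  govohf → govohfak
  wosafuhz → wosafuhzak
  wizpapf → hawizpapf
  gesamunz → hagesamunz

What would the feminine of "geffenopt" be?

hageffenopt

govohf and wizpapf both end in -f yet inflect differently (govohfak, hawizpapf), so the final letter is not what conditions the rule; the second-to-last letter is.
"geffenopt" has second-to-last letter 'p'. The one such stem in the data (wizpapf → hawizpapf) adds the prefix ha-, so the same rule applies.
So geffenopt → hageffenopt.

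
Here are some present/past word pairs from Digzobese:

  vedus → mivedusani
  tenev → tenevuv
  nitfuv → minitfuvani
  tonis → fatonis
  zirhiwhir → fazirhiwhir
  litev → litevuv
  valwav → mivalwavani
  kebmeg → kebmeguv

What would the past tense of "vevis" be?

favevis

"vevis" has last vowel 'i'. The stems whose last vowel is 'i' (zirhiwhir → fazirhiwhir, tonis → fatonis) add the prefix fa-.
The other patterns: stems whose last vowel is 'e' add -uv; stems whose last vowel is 'a' or 'u' add mi- … -ani around the stem.
So vevis → favevis.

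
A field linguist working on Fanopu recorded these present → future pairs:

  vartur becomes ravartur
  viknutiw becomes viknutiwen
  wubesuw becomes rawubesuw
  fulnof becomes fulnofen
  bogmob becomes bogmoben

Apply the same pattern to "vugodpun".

wubesuw and viknutiw both end in -w yet inflect differently (rawubesuw, viknutiwen), so the final letter is not what conditions the rule; the last vowel is.
"vugodpun" has last vowel 'u'. The stems whose last vowel is 'u' (wubesuw → rawubesuw, vartur → ravartur) add the prefix ra-.
So vugodpun → ravugodpun.

ravugodpun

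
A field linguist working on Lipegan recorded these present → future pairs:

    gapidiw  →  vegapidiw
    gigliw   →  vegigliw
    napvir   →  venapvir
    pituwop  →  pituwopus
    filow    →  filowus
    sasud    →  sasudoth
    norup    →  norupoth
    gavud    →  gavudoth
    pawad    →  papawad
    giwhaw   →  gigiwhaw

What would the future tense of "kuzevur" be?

gapidiw and filow both end in -w yet inflect differently (vegapidiw, filowus), so the final letter is not what conditions the rule; the last vowel is.
"kuzevur" has last vowel 'u'. The stems whose last vowel is 'u' (sasud → sasudoth, norup → norupoth, gavud → gavudoth) add -oth.
So kuzevur → kuzevuroth.

kuzevuroth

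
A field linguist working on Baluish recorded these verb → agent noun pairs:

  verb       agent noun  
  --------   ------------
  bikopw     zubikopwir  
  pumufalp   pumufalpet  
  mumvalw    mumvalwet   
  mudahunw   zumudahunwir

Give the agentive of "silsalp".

silsalpet

"silsalp" has second-to-last letter 'l'. The stems whose second-to-last letter is 'l' (pumufalp → pumufalpet, mumvalw → mumvalwet) add -et.
The other pattern: stems whose second-to-last letter is 'n' or 'p' add zu- … -ir around the stem.
So silsalp → silsalpet.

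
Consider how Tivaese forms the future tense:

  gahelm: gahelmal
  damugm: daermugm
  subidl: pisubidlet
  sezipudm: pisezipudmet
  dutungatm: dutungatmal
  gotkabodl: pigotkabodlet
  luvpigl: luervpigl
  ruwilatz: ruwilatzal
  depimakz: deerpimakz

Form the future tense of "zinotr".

zinotral

sezipudm and gahelm both end in -m yet inflect differently (pisezipudmet, gahelmal), so the final letter is not what conditions the rule; the second-to-last letter is.
"zinotr" has second-to-last letter 't'. The stems whose second-to-last letter is 't' (ruwilatz → ruwilatzal, dutungatm → dutungatmal) add -al.
So zinotr → zinotral.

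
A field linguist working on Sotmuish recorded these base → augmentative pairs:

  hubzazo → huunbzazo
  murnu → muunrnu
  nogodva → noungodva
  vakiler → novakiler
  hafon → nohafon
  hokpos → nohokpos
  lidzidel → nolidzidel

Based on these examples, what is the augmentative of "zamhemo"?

zaunmhemo

hubzazo and hafon both have last vowel 'o' yet inflect differently (huunbzazo, nohafon), so the last vowel is not what conditions the rule; whether the stem ends in a vowel or a consonant is.
"zamhemo" ends in a vowel. The stems ending in a vowel (hubzazo → huunbzazo, murnu → muunrnu, nogodva → noungodva) insert -un- after the first vowel.
So zamhemo → zaunmhemo.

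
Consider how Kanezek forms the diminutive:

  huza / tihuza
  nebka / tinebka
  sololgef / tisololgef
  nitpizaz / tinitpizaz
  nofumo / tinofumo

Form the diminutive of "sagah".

tisagah

Every pair shown (huza → tihuza, nebka → tinebka, sololgef → tisololgef, …) follows the same rule: add the prefix ti-.
So sagah → tisagah.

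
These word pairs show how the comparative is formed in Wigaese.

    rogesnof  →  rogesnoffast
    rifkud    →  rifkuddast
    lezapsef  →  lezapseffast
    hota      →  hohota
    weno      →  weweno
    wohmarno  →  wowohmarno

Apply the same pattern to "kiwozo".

kikiwozo

rogesnof and weno both have last vowel 'o' yet inflect differently (rogesnoffast, weweno), so the last vowel is not what conditions the rule; whether the stem ends in a vowel or a consonant is.
"kiwozo" ends in a vowel. The stems ending in a vowel (hota → hohota, weno → weweno, wohmarno → wowohmarno) repeat the first consonant+vowel as a prefix.
The other pattern: stems ending in a consonant double the final consonant and add -ast.
So kiwozo → kikiwozo.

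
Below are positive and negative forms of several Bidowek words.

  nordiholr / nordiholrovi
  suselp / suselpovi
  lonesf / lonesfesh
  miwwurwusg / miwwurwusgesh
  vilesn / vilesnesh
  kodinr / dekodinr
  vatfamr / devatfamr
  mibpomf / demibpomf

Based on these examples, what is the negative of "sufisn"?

nordiholr and kodinr both end in -r yet inflect differently (nordiholrovi, dekodinr), so the final letter is not what conditions the rule; the second-to-last letter is.
"sufisn" has second-to-last letter 's'. The stems whose second-to-last letter is 's' (lonesf → lonesfesh, miwwurwusg → miwwurwusgesh, vilesn → vilesnesh) add -esh.
The other patterns: stems whose second-to-last letter is 'l' add -ovi; stems whose second-to-last letter is 'm' or 'n' add the prefix de-.
So sufisn → sufisnesh.

sufisnesh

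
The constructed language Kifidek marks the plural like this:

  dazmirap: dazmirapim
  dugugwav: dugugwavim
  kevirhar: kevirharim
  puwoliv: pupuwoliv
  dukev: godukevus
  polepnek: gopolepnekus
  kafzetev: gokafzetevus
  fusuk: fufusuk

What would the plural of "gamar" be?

"gamar" has last vowel 'a'. The stems whose last vowel is 'a' (dugugwav → dugugwavim, kevirhar → kevirharim, dazmirap → dazmirapim) add -im.
The other patterns: stems whose last vowel is 'e' add go- … -us around the stem; stems whose last vowel is 'i' or 'u' repeat the first consonant+vowel as a prefix.
So gamar → gamarim.

gamarim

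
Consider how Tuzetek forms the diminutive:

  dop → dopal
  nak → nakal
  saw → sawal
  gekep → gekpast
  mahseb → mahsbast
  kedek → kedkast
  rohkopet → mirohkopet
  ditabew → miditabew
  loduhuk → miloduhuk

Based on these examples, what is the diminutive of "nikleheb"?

minikleheb

dop and gekep both end in -p yet inflect differently (dopal, gekpast), so the final letter is not what conditions the rule; the number of vowels is.
"nikleheb" has 3 vowels. The stems with 3 vowels (rohkopet → mirohkopet, ditabew → miditabew, loduhuk → miloduhuk) add the prefix mi-.
The other patterns: stems with 1 vowel add -al; stems with 2 vowels delete the last vowel and add -ast.
So nikleheb → minikleheb.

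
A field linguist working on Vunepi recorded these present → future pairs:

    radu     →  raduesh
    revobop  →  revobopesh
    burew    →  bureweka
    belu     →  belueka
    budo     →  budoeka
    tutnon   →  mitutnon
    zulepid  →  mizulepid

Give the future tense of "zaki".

radu and belu both end in -u yet inflect differently (raduesh, belueka), so the final letter is not what conditions the rule; the first letter is.
"zaki" begins with z-. The one such stem in the data (zulepid → mizulepid) adds the prefix mi-, so the same rule applies.
The other patterns: stems beginning with r- add -esh; stems beginning with b- add -eka.
So zaki → mizaki.

mizaki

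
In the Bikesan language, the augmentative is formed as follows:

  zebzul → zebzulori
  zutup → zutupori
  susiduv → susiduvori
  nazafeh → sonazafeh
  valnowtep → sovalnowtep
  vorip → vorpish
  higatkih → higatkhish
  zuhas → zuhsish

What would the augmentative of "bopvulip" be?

"bopvulip" has last vowel 'i'. The stems whose last vowel is 'i' (vorip → vorpish, higatkih → higatkhish) delete the last vowel and add -ish.
So bopvulip → bopvulpish.

bopvulpish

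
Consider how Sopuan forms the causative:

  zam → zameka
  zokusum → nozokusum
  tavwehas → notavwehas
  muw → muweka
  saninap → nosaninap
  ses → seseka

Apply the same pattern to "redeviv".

noredeviv

"redeviv" has 3 vowels. The stems with 3 vowels (tavwehas → notavwehas, zokusum → nozokusum, saninap → nosaninap) add the prefix no-.
So redeviv → noredeviv.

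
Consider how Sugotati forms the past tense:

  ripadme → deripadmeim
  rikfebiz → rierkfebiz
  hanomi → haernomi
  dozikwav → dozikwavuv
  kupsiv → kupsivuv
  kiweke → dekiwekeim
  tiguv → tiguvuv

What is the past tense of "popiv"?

popivuv

kupsiv and hanomi both have last vowel 'i' yet inflect differently (kupsivuv, haernomi), so the last vowel is not what conditions the rule; the final letter is.
"popiv" ends in -v. The stems ending in -v (tiguv → tiguvuv, dozikwav → dozikwavuv, kupsiv → kupsivuv) add -uv.
The other patterns: stems ending in -e add de- … -im around the stem; stems ending in -i or -z insert -er- after the first vowel.
So popiv → popivuv.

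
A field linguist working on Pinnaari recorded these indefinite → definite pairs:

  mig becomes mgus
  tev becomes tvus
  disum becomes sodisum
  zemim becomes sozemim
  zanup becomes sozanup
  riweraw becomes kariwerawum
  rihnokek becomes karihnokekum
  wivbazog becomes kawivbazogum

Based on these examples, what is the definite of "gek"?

gkus

"gek" has 1 vowel. The stems with 1 vowel (mig → mgus, tev → tvus) delete the last vowel and add -us.
So gek → gkus.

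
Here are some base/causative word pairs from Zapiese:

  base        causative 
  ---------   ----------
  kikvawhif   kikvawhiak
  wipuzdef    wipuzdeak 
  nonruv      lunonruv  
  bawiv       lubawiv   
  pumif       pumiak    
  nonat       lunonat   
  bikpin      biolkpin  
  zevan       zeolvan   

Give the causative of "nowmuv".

bikpin and kikvawhif both have last vowel 'i' yet inflect differently (biolkpin, kikvawhiak), so the last vowel is not what conditions the rule; the final letter is.
"nowmuv" ends in -v. The stems ending in -v (bawiv → lubawiv, nonruv → lunonruv) add the prefix lu-.
The other patterns: stems ending in -n insert -ol- after the first vowel; stems ending in -f drop the final letter and add -ak.
So nowmuv → lunowmuv.

lunowmuv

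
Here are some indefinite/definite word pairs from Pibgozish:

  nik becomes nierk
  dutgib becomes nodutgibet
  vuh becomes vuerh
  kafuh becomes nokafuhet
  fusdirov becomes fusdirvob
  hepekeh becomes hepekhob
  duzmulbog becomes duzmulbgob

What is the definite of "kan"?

kaern

vuh and kafuh both end in -h yet inflect differently (vuerh, nokafuhet), so the final letter is not what conditions the rule; the number of vowels is.
"kan" has 1 vowel. The stems with 1 vowel (nik → nierk, vuh → vuerh) insert -er- after the first vowel.
The other patterns: stems with 2 vowels add no- … -et around the stem; stems with 3 vowels delete the last vowel and add -ob.
So kan → kaern.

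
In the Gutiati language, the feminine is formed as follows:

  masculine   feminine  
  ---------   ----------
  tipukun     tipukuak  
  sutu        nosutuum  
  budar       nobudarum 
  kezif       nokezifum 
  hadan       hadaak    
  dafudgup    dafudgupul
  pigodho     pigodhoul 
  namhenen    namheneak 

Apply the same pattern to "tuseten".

tuseteak

tipukun and dafudgup both have last vowel 'u' yet inflect differently (tipukuak, dafudgupul), so the last vowel is not what conditions the rule; the final letter is.
"tuseten" ends in -n. The stems ending in -n (tipukun → tipukuak, namhenen → namheneak, hadan → hadaak) drop the final letter and add -ak.
The other patterns: stems ending in -o or -p add -ul; stems ending in -f, -r or -u add no- … -um around the stem.
So tuseten → tuseteak.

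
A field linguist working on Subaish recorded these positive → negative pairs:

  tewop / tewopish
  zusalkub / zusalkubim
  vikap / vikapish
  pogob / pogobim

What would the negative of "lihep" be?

"lihep" ends in -p. The stems ending in -p (vikap → vikapish, tewop → tewopish) add -ish.
So lihep → lihepish.

lihepish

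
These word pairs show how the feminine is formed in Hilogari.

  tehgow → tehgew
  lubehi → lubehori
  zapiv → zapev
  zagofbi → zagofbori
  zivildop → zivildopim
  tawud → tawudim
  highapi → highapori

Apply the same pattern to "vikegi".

"vikegi" ends in -i. The stems ending in -i (zagofbi → zagofbori, highapi → highapori, lubehi → lubehori) drop the final letter and add -ori.
The other patterns: stems ending in -d or -p add -im; stems ending in -v or -w change the last vowel to 'e'.
So vikegi → vikegori.

vikegori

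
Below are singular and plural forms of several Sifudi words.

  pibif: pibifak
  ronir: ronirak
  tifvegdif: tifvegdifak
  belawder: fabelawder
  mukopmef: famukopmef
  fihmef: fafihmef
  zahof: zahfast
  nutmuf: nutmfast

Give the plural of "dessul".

desslast

"dessul" has last vowel 'u'. The one such stem in the data (nutmuf → nutmfast) deletes the last vowel and adds -ast (as does zahof), so the same rule applies.
The other patterns: stems whose last vowel is 'i' add -ak; stems whose last vowel is 'e' add the prefix fa-.
So dessul → desslast.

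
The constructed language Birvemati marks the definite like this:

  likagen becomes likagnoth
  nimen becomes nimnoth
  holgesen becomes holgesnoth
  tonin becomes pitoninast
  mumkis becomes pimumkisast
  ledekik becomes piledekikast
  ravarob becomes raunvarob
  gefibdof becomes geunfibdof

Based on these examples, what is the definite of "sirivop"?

likagen and tonin both end in -n yet inflect differently (likagnoth, pitoninast), so the final letter is not what conditions the rule; the last vowel is.
"sirivop" has last vowel 'o'. The stems whose last vowel is 'o' (ravarob → raunvarob, gefibdof → geunfibdof) insert -un- after the first vowel.
So sirivop → siunrivop.

siunrivop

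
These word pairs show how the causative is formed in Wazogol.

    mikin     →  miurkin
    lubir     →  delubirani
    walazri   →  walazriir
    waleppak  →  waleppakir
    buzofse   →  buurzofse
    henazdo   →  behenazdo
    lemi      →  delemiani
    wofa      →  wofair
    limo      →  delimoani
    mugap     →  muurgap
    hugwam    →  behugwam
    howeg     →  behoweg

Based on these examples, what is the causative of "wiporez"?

"wiporez" begins with w-. The stems beginning with w- (walazri → walazriir, wofa → wofair, waleppak → waleppakir) add -ir.
The other patterns: stems beginning with l- add de- … -ani around the stem; stems beginning with h- add the prefix be-; stems beginning with b- or m- insert -ur- after the first vowel.
So wiporez → wiporezir.

wiporezir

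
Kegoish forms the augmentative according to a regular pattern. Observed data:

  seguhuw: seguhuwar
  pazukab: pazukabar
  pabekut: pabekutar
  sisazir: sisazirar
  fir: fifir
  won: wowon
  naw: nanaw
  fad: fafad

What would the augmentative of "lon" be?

lolon

sisazir and fir both end in -r yet inflect differently (sisazirar, fifir), so the final letter is not what conditions the rule; the number of vowels is.
"lon" has 1 vowel. The stems with 1 vowel (fir → fifir, won → wowon, naw → nanaw) repeat the first consonant+vowel as a prefix.
So lon → lolon.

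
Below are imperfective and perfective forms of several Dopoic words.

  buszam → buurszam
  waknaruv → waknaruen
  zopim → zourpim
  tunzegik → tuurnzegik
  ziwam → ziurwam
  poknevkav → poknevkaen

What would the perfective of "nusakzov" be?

poknevkav and buszam both have last vowel 'a' yet inflect differently (poknevkaen, buurszam), so the last vowel is not what conditions the rule; the final letter is.
"nusakzov" ends in -v. The stems ending in -v (poknevkav → poknevkaen, waknaruv → waknaruen) drop the final letter and add -en.
So nusakzov → nusakzoen.

nusakzoen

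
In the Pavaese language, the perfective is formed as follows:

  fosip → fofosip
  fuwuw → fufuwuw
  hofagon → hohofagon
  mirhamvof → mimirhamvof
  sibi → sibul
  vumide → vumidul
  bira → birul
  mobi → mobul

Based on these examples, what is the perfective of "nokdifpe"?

nokdifpul

"nokdifpe" ends in a vowel. The stems ending in a vowel (sibi → sibul, vumide → vumidul, bira → birul) drop the final letter and add -ul.
So nokdifpe → nokdifpul.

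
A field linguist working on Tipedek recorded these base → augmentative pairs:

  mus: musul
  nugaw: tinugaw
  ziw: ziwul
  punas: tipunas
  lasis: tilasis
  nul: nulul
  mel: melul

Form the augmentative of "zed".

punas and mus both end in -s yet inflect differently (tipunas, musul), so the final letter is not what conditions the rule; the number of vowels is.
"zed" has 1 vowel. The stems with 1 vowel (nul → nulul, mus → musul, ziw → ziwul) add -ul.
So zed → zedul.

zedul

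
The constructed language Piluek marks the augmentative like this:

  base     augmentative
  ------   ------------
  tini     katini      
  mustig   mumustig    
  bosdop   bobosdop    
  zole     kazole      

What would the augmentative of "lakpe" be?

kalakpe

"lakpe" ends in a vowel. The stems ending in a vowel (zole → kazole, tini → katini) add the prefix ka-.
So lakpe → kalakpe.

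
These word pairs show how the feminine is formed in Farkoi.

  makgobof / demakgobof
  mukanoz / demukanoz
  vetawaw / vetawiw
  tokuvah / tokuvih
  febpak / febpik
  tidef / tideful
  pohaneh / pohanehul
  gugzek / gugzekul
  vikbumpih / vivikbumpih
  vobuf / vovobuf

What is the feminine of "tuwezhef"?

tuwezheful

"tuwezhef" has last vowel 'e'. The stems whose last vowel is 'e' (tidef → tideful, pohaneh → pohanehul, gugzek → gugzekul) add -ul.
The other patterns: stems whose last vowel is 'o' add the prefix de-; stems whose last vowel is 'a' change the last vowel to 'i'; stems whose last vowel is 'i' or 'u' repeat the first consonant+vowel as a prefix.
So tuwezhef → tuwezheful.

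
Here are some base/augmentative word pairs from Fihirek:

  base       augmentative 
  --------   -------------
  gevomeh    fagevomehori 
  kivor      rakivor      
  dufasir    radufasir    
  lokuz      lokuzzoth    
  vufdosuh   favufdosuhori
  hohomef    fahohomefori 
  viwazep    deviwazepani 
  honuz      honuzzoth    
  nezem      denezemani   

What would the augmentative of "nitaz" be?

"nitaz" ends in -z. The stems ending in -z (honuz → honuzzoth, lokuz → lokuzzoth) double the final consonant and add -oth.
The other patterns: stems ending in -f or -h add fa- … -ori around the stem; stems ending in -r add the prefix ra-; stems ending in -m or -p add de- … -ani around the stem.
So nitaz → nitazzoth.

nitazzoth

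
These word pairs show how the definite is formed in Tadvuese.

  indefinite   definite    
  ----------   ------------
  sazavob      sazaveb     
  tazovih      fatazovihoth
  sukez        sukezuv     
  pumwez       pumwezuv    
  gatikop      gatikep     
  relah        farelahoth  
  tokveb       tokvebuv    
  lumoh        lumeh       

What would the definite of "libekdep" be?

"libekdep" has last vowel 'e'. The stems whose last vowel is 'e' (sukez → sukezuv, tokveb → tokvebuv, pumwez → pumwezuv) add -uv.
The other patterns: stems whose last vowel is 'o' change the last vowel to 'e'; stems whose last vowel is 'a' or 'i' add fa- … -oth around the stem.
So libekdep → libekdepuv.

libekdepuv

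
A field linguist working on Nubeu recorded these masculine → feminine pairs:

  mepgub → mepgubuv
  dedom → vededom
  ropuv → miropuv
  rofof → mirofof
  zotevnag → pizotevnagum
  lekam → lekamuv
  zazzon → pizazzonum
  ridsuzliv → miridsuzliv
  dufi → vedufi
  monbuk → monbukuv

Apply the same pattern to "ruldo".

miruldo

lekam and dedom both end in -m yet inflect differently (lekamuv, vededom), so the final letter is not what conditions the rule; the first letter is.
"ruldo" begins with r-. The stems beginning with r- (rofof → mirofof, ridsuzliv → miridsuzliv, ropuv → miropuv) add the prefix mi-.
So ruldo → miruldo.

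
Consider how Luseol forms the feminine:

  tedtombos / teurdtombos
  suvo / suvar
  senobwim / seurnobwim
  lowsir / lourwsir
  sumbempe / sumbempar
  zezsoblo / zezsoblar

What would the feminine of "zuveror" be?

zuurveror

suvo and tedtombos both have last vowel 'o' yet inflect differently (suvar, teurdtombos), so the last vowel is not what conditions the rule; whether the stem ends in a vowel or a consonant is.
"zuveror" ends in a consonant. The stems ending in a consonant (senobwim → seurnobwim, tedtombos → teurdtombos, lowsir → lourwsir) insert -ur- after the first vowel.
So zuveror → zuurveror.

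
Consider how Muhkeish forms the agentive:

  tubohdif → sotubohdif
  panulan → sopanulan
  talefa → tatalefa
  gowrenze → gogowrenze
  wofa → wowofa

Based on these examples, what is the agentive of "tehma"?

tetehma

panulan and talefa both have last vowel 'a' yet inflect differently (sopanulan, tatalefa), so the last vowel is not what conditions the rule; whether the stem ends in a vowel or a consonant is.
"tehma" ends in a vowel. The stems ending in a vowel (talefa → tatalefa, wofa → wowofa, gowrenze → gogowrenze) repeat the first consonant+vowel as a prefix.
So tehma → tetehma.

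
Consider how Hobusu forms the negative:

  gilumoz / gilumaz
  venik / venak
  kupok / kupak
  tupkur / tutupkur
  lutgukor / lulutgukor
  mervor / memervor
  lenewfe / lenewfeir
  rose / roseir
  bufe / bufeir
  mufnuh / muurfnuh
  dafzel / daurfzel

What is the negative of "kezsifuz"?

"kezsifuz" ends in -z. The one such stem in the data (gilumoz → gilumaz) changes the last vowel to 'a' (as do venik, kupok), so the same rule applies.
The other patterns: stems ending in -r repeat the first consonant+vowel as a prefix; stems ending in -e add -ir; stems ending in -h or -l insert -ur- after the first vowel.
So kezsifuz → kezsifaz.

kezsifaz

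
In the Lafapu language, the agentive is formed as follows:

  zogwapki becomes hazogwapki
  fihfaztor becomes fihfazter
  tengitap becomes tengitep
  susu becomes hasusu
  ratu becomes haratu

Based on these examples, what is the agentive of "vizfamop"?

vizfamep

fihfaztor and zogwapki both have 3 vowels yet inflect differently (fihfazter, hazogwapki), so the number of vowels is not what conditions the rule; whether the stem ends in a vowel or a consonant is.
"vizfamop" ends in a consonant. The stems ending in a consonant (fihfaztor → fihfazter, tengitap → tengitep) change the last vowel to 'e'.
So vizfamop → vizfamep.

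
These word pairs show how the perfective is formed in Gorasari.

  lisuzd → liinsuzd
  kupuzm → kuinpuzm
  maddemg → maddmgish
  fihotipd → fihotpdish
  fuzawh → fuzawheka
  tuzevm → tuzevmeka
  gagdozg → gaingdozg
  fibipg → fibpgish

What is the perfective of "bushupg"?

bushpgish

tuzevm and kupuzm both end in -m yet inflect differently (tuzevmeka, kuinpuzm), so the final letter is not what conditions the rule; the second-to-last letter is.
"bushupg" has second-to-last letter 'p'. The stems whose second-to-last letter is 'p' (fibipg → fibpgish, fihotipd → fihotpdish) delete the last vowel and add -ish.
The other patterns: stems whose second-to-last letter is 'v' or 'w' add -eka; stems whose second-to-last letter is 'z' insert -in- after the first vowel.
So bushupg → bushpgish.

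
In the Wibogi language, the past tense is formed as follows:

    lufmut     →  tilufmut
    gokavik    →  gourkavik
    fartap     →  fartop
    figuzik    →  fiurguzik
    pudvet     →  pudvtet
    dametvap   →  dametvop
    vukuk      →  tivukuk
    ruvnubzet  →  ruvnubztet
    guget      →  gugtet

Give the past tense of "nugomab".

pudvet and lufmut both end in -t yet inflect differently (pudvtet, tilufmut), so the final letter is not what conditions the rule; the last vowel is.
"nugomab" has last vowel 'a'. The stems whose last vowel is 'a' (fartap → fartop, dametvap → dametvop) change the last vowel to 'o'.
So nugomab → nugomob.

nugomob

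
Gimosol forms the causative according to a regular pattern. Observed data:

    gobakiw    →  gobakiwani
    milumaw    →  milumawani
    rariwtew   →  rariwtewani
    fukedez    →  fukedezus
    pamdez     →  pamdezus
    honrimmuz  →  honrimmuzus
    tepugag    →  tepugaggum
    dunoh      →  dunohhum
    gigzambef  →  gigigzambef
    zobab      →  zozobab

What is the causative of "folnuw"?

"folnuw" ends in -w. The stems ending in -w (gobakiw → gobakiwani, milumaw → milumawani, rariwtew → rariwtewani) add -ani.
So folnuw → folnuwani.

folnuwani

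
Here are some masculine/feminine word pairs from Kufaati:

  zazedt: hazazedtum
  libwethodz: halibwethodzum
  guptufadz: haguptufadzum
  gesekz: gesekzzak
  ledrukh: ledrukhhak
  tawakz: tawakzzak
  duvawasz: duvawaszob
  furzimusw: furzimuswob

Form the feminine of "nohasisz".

libwethodz and gesekz both end in -z yet inflect differently (halibwethodzum, gesekzzak), so the final letter is not what conditions the rule; the second-to-last letter is.
"nohasisz" has second-to-last letter 's'. The stems whose second-to-last letter is 's' (duvawasz → duvawaszob, furzimusw → furzimuswob) add -ob.
The other patterns: stems whose second-to-last letter is 'd' add ha- … -um around the stem; stems whose second-to-last letter is 'k' double the final consonant and add -ak.
So nohasisz → nohasiszob.

nohasiszob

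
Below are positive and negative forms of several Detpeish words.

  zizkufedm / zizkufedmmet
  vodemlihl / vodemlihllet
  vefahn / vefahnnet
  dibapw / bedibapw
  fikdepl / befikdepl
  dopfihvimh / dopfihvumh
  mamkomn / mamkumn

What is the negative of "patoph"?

bepatoph

vodemlihl and fikdepl both end in -l yet inflect differently (vodemlihllet, befikdepl), so the final letter is not what conditions the rule; the second-to-last letter is.
"patoph" has second-to-last letter 'p'. The stems whose second-to-last letter is 'p' (dibapw → bedibapw, fikdepl → befikdepl) add the prefix be-.
The other patterns: stems whose second-to-last letter is 'd' or 'h' double the final consonant and add -et; stems whose second-to-last letter is 'm' change the last vowel to 'u'.
So patoph → bepatoph.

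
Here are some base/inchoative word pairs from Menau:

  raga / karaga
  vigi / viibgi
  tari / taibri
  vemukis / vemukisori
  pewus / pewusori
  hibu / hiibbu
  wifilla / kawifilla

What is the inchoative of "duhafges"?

"duhafges" ends in -s. The stems ending in -s (pewus → pewusori, vemukis → vemukisori) add -ori.
So duhafges → duhafgesori.

duhafgesori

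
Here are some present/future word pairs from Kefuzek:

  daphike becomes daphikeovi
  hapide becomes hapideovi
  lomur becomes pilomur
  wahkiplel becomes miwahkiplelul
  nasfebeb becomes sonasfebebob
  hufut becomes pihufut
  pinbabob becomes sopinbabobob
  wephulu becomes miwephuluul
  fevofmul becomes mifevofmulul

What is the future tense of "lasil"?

nasfebeb and wahkiplel both have last vowel 'e' yet inflect differently (sonasfebebob, miwahkiplelul), so the last vowel is not what conditions the rule; the final letter is.
"lasil" ends in -l. The stems ending in -l (fevofmul → mifevofmulul, wahkiplel → miwahkiplelul) add mi- … -ul around the stem.
So lasil → milasilul.

milasilul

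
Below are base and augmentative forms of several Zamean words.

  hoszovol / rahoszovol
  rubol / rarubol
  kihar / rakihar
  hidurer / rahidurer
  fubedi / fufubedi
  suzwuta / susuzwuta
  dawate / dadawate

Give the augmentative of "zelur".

kihar and suzwuta both have last vowel 'a' yet inflect differently (rakihar, susuzwuta), so the last vowel is not what conditions the rule; whether the stem ends in a vowel or a consonant is.
"zelur" ends in a consonant. The stems ending in a consonant (hoszovol → rahoszovol, rubol → rarubol, kihar → rakihar) add the prefix ra-.
The other pattern: stems ending in a vowel repeat the first consonant+vowel as a prefix.
So zelur → razelur.

razelur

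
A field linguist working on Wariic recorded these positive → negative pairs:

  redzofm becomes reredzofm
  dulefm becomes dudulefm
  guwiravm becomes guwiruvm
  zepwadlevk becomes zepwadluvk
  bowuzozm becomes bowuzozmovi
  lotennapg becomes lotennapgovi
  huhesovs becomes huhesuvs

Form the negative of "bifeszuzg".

bifeszuzgovi

redzofm and guwiravm both end in -m yet inflect differently (reredzofm, guwiruvm), so the final letter is not what conditions the rule; the second-to-last letter is.
"bifeszuzg" has second-to-last letter 'z'. The one such stem in the data (bowuzozm → bowuzozmovi) adds -ovi, so the same rule applies.
The other patterns: stems whose second-to-last letter is 'f' repeat the first consonant+vowel as a prefix; stems whose second-to-last letter is 'v' change the last vowel to 'u'.
So bifeszuzg → bifeszuzgovi.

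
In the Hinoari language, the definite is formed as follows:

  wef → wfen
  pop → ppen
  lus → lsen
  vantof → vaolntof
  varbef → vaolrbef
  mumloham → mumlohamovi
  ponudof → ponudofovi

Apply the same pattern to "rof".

wef and vantof both end in -f yet inflect differently (wfen, vaolntof), so the final letter is not what conditions the rule; the number of vowels is.
"rof" has 1 vowel. The stems with 1 vowel (wef → wfen, pop → ppen, lus → lsen) delete the last vowel and add -en.
The other patterns: stems with 2 vowels insert -ol- after the first vowel; stems with 3 vowels add -ovi.
So rof → rfen.

rfen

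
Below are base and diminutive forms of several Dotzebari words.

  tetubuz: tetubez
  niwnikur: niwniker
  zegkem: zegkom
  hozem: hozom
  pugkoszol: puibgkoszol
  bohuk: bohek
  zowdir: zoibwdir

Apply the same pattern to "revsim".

niwnikur and zowdir both end in -r yet inflect differently (niwniker, zoibwdir), so the final letter is not what conditions the rule; the last vowel is.
"revsim" has last vowel 'i'. The one such stem in the data (zowdir → zoibwdir) inserts -ib- after the first vowel (as does pugkoszol), so the same rule applies.
The other patterns: stems whose last vowel is 'e' change the last vowel to 'o'; stems whose last vowel is 'u' change the last vowel to 'e'.
So revsim → reibvsim.

reibvsim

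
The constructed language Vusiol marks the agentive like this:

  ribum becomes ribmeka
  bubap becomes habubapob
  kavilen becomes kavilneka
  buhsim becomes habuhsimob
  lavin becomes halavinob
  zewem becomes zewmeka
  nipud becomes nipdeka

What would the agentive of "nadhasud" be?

"nadhasud" has last vowel 'u'. The stems whose last vowel is 'u' (ribum → ribmeka, nipud → nipdeka) delete the last vowel and add -eka.
The other pattern: stems whose last vowel is 'a' or 'i' add ha- … -ob around the stem.
So nadhasud → nadhasdeka.

nadhasdeka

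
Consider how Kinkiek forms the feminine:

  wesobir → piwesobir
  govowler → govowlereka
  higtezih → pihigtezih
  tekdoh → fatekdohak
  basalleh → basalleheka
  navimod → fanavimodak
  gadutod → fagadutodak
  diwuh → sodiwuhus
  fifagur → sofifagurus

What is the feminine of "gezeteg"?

govowler and wesobir both end in -r yet inflect differently (govowlereka, piwesobir), so the final letter is not what conditions the rule; the last vowel is.
"gezeteg" has last vowel 'e'. The stems whose last vowel is 'e' (govowler → govowlereka, basalleh → basalleheka) add -eka.
The other patterns: stems whose last vowel is 'i' add the prefix pi-; stems whose last vowel is 'u' add so- … -us around the stem; stems whose last vowel is 'o' add fa- … -ak around the stem.
So gezeteg → gezetegeka.

gezetegeka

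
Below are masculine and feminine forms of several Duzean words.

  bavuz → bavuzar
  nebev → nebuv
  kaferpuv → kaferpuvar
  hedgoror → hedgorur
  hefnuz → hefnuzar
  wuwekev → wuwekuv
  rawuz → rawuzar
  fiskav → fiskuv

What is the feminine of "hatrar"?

kaferpuv and fiskav both end in -v yet inflect differently (kaferpuvar, fiskuv), so the final letter is not what conditions the rule; the last vowel is.
"hatrar" has last vowel 'a'. The one such stem in the data (fiskav → fiskuv) changes the last vowel to 'u' (as do nebev, wuwekev), so the same rule applies.
The other pattern: stems whose last vowel is 'u' add -ar.
So hatrar → hatrur.

hatrur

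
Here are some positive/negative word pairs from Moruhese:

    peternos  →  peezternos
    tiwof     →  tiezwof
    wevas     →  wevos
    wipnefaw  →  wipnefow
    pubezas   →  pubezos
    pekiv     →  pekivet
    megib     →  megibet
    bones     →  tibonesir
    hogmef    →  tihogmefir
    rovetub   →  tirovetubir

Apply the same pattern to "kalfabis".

peternos and wevas both end in -s yet inflect differently (peezternos, wevos), so the final letter is not what conditions the rule; the last vowel is.
"kalfabis" has last vowel 'i'. The stems whose last vowel is 'i' (pekiv → pekivet, megib → megibet) add -et.
So kalfabis → kalfabiset.

kalfabiset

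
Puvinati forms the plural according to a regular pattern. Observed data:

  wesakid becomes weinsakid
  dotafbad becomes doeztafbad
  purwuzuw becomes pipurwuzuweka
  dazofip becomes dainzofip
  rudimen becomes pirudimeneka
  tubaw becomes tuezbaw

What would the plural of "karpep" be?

pikarpepeka

"karpep" has last vowel 'e'. The one such stem in the data (rudimen → pirudimeneka) adds pi- … -eka around the stem, so the same rule applies.
So karpep → pikarpepeka.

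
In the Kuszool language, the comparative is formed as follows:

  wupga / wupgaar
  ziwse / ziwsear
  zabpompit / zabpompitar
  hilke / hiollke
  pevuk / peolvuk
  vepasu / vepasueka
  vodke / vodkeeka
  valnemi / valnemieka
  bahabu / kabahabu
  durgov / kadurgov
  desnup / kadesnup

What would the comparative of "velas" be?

ziwse and hilke both end in -e yet inflect differently (ziwsear, hiollke), so the final letter is not what conditions the rule; the first letter is.
"velas" begins with v-. The stems beginning with v- (vepasu → vepasueka, vodke → vodkeeka, valnemi → valnemieka) add -eka.
The other patterns: stems beginning with w- or z- add -ar; stems beginning with h- or p- insert -ol- after the first vowel; stems beginning with b- or d- add the prefix ka-.
So velas → velaseka.

velaseka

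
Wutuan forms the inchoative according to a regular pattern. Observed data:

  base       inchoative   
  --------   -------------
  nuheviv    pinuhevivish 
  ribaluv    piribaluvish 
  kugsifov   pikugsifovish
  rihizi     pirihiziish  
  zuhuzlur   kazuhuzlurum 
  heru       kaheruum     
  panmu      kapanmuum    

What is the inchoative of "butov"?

pibutovish

ribaluv and zuhuzlur both have last vowel 'u' yet inflect differently (piribaluvish, kazuhuzlurum), so the last vowel is not what conditions the rule; the final letter is.
"butov" ends in -v. The stems ending in -v (nuheviv → pinuhevivish, ribaluv → piribaluvish, kugsifov → pikugsifovish) add pi- … -ish around the stem.
So butov → pibutovish.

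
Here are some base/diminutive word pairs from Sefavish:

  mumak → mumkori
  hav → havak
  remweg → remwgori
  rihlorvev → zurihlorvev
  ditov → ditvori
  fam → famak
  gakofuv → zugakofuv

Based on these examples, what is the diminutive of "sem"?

semak

hav and ditov both end in -v yet inflect differently (havak, ditvori), so the final letter is not what conditions the rule; the number of vowels is.
"sem" has 1 vowel. The stems with 1 vowel (fam → famak, hav → havak) add -ak.
The other patterns: stems with 2 vowels delete the last vowel and add -ori; stems with 3 vowels add the prefix zu-.
So sem → semak.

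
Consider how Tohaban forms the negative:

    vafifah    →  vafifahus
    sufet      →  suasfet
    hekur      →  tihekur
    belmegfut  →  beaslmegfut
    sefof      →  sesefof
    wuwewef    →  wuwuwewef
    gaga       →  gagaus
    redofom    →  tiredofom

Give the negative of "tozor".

"tozor" ends in -r. The one such stem in the data (hekur → tihekur) adds the prefix ti-, so the same rule applies.
So tozor → titozor.

titozor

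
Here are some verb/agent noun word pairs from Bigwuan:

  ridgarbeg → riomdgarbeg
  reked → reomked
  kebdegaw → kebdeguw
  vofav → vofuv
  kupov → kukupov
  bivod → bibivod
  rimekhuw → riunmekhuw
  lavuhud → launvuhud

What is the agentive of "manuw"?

"manuw" has last vowel 'u'. The stems whose last vowel is 'u' (rimekhuw → riunmekhuw, lavuhud → launvuhud) insert -un- after the first vowel.
So manuw → maunnuw.

maunnuw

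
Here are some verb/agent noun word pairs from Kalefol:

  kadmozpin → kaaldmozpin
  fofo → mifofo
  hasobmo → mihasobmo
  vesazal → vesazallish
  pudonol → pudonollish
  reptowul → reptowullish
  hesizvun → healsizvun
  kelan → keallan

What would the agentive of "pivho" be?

"pivho" ends in -o. The stems ending in -o (hasobmo → mihasobmo, fofo → mifofo) add the prefix mi-.
The other patterns: stems ending in -n insert -al- after the first vowel; stems ending in -l double the final consonant and add -ish.
So pivho → mipivho.

mipivho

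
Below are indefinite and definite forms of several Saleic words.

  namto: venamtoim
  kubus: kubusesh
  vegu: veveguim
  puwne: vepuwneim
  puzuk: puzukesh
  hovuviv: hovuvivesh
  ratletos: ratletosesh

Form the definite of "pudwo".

vepudwoim

"pudwo" ends in a vowel. The stems ending in a vowel (namto → venamtoim, puwne → vepuwneim, vegu → veveguim) add ve- … -im around the stem.
So pudwo → vepudwoim.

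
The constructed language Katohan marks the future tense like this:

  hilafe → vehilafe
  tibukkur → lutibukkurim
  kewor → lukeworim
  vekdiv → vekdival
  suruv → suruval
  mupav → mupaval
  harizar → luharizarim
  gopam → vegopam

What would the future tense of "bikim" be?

vebikim

mupav and harizar both have last vowel 'a' yet inflect differently (mupaval, luharizarim), so the last vowel is not what conditions the rule; the final letter is.
"bikim" ends in -m. The one such stem in the data (gopam → vegopam) adds the prefix ve-, so the same rule applies.
The other patterns: stems ending in -v add -al; stems ending in -r add lu- … -im around the stem.
So bikim → vebikim.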